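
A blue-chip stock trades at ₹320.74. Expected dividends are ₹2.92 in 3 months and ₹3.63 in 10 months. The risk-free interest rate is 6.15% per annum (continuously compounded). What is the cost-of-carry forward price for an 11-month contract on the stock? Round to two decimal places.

PV(dividends) I = 2.92·e^(−0.0615·3/12) + 3.63·e^(−0.0615·10/12)
I = 2.8754 + 3.4486 = 6.3240
F = (S − I)·e^(rT) = (320.74 − 6.3240) · e^(0.0615·11/12)
= 314.4160 · e^0.056375 = 314.4160 × 1.057994 = ₹332.65

₹332.65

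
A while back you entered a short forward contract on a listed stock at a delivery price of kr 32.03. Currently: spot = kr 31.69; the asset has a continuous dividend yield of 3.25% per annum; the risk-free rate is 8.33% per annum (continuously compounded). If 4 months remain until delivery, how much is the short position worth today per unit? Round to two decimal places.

Current fair forward for the remaining 4 months: F = S·e^((r − q)·T), (r − q) = 0.0833 − 0.0325 = 0.0508
F = 31.69 · e^(0.0508 × 4/12) = 31.69 × 1.017078 = 32.2312
Value of long forward = (F − K)·e^(−rT) = (32.2312 − 32.03) · e^(−0.0833·4/12)
= 0.2012 × 0.972615 = 0.20
Short position value = −(long value) = -kr 0.20

-kr 0.20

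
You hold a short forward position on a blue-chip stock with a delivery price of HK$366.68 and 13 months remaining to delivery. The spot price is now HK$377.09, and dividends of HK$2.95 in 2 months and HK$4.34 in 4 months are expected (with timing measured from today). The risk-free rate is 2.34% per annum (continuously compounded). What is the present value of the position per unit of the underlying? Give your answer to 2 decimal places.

PV(remaining dividends) I = 2.95·e^(−0.0234·2/12) + 4.34·e^(−0.0234·4/12) = 7.2448
Current forward F = (S − I)·e^(rT) = (377.09 − 7.2448)·e^(0.0234·13/12) = 369.8452 × 1.025674 = 379.3406
Value (long) = (F − K)·e^(−rT) = (379.3406 − 366.68) × 0.974969 = 12.3437
Short position value = −(long value) = -HK$12.34

-HK$12.34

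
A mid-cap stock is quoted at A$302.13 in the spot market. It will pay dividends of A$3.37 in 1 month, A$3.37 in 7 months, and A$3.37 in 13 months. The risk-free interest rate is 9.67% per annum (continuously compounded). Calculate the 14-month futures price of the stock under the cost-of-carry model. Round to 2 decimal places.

PV(dividends) I = 3.37·e^(−0.0967·1/12) + 3.37·e^(−0.0967·7/12) + 3.37·e^(−0.0967·13/12)
I = 3.3430 + 3.1852 + 3.0348 = 9.5630
F = (S − I)·e^(rT) = (302.13 − 9.5630) · e^(0.0967·14/12)
= 292.5670 · e^0.112817 = 292.5670 × 1.119427 = A$327.51

A$327.51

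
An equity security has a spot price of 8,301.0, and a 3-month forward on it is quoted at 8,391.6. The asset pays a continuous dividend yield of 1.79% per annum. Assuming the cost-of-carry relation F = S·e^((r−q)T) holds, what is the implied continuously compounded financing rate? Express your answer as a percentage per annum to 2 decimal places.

From F = S·e^((r−q)T): (r − q) = ln(F/S)/T
ln(8391.6/8301.0) = ln(1.010914) = 0.010855
(r − q) = 0.010855 / (3/12) = 0.043420
r = ln(F/S)/T + q = 0.043420 + 0.0179 = 0.061320
r = 6.13%

6.13%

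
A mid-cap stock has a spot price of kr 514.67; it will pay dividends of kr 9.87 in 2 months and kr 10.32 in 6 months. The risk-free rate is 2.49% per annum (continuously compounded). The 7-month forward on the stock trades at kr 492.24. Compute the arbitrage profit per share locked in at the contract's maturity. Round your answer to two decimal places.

kr 9.65 per share

PV(dividends) I = 9.87·e^(−0.0249·2/12) + 10.32·e^(−0.0249·6/12) = 20.0214
Fair forward F* = (S − I)·e^(rT) = (514.67 − 20.0214)·e^0.014525 = 494.6486 × 1.014631 = 501.8858
Market kr 492.24 < fair 501.8858: forward underpriced → reverse cash-and-carry (short the stock, invest proceeds at r, pay the dividends, go long the forward).
Profit at T = |F_mkt − F*| = |492.24 − 501.8858| = kr 9.65 per share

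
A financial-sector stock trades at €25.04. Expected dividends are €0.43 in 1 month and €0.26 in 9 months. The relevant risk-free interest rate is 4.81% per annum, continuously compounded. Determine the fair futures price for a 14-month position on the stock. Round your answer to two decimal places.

€25.77

PV(dividends) I = 0.43·e^(−0.0481·1/12) + 0.26·e^(−0.0481·9/12)
I = 0.4283 + 0.2508 = 0.6791
F = (S − I)·e^(rT) = (25.04 − 0.6791) · e^(0.0481·14/12)
= 24.3609 · e^0.056117 = 24.3609 × 1.057721 = €25.77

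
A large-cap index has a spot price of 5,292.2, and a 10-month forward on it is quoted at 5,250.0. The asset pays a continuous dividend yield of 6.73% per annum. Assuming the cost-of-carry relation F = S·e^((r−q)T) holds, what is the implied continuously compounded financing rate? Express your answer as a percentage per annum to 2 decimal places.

5.77%

From F = S·e^((r−q)T): (r − q) = ln(F/S)/T
ln(5250.0/5292.2) = ln(0.992026) = -0.008006
(r − q) = -0.008006 / (10/12) = -0.009607
r = ln(F/S)/T + q = -0.009607 + 0.0673 = 0.057693
r = 5.77%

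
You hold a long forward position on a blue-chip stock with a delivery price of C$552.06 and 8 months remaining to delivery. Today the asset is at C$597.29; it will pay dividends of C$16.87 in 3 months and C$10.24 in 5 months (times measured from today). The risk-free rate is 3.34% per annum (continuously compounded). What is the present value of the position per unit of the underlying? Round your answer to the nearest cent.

PV(remaining dividends) I = 16.87·e^(−0.0334·3/12) + 10.24·e^(−0.0334·5/12) = 26.8282
Current forward F = (S − I)·e^(rT) = (597.29 − 26.8282)·e^(0.0334·8/12) = 570.4618 × 1.022516 = 583.3063
Value (long) = (F − K)·e^(−rT) = (583.3063 − 552.06) × 0.977979 = 30.5582
Value = C$30.56

C$30.56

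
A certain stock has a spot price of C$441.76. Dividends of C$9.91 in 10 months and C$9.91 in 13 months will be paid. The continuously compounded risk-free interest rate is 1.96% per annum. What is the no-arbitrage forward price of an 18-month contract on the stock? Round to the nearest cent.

PV(dividends) I = 9.91·e^(−0.0196·10/12) + 9.91·e^(−0.0196·13/12)
I = 9.7495 + 9.7018 = 19.4513
F = (S − I)·e^(rT) = (441.76 − 19.4513) · e^(0.0196·18/12)
= 422.3087 · e^0.029400 = 422.3087 × 1.029836 = C$434.91

C$434.91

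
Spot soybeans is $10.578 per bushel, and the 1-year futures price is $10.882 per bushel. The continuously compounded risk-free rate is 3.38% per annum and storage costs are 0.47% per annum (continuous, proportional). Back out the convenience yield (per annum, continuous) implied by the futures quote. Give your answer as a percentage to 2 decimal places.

F = S·e^((r+u−y)T) ⇒ (r+u−y) = ln(F/S)/T
ln(10.882/10.578) = 0.028334; /T ⇒ 0.028334
y = r + u − ln(F/S)/T = 0.0338 + 0.0047 − 0.028334 = 0.010166
y = 1.02%

1.02%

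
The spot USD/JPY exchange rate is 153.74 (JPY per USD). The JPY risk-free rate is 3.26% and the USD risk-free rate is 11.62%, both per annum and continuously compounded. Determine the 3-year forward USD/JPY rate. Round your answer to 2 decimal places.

119.64

F = S·e^((r_JPY − r_USD)T) = 153.74 · e^((0.0326 − 0.1162) × 3)
= 153.74 · e^-0.250800 = 153.74 × 0.778178
F = 119.64 JPY per USD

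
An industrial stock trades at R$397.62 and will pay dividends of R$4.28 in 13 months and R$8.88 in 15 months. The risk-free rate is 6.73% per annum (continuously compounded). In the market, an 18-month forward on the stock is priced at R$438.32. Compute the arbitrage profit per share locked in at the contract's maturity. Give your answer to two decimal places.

PV(dividends) I = 4.28·e^(−0.0673·13/12) + 8.88·e^(−0.0673·15/12) = 12.1426
Fair forward F* = (S − I)·e^(rT) = (397.62 − 12.1426)·e^0.100950 = 385.4774 × 1.106221 = 426.4232
Market R$438.32 > fair 426.4232: forward overpriced → cash-and-carry (borrow at r, buy the stock and collect the dividends, short the forward).
Profit at T = |F_mkt − F*| = |438.32 − 426.4232| = R$11.90 per share

R$11.90 per share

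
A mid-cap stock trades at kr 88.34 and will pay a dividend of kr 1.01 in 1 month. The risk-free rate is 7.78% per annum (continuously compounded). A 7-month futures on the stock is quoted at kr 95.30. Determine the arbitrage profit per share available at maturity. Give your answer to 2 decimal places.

PV(dividends) I = 1.01·e^(−0.0778·1/12) = 1.0035
Fair futures F* = (S − I)·e^(rT) = (88.34 − 1.0035)·e^0.045383 = 87.3365 × 1.046429 = 91.3914
Market kr 95.30 > fair 91.3914: forward overpriced → cash-and-carry (borrow at r, buy the stock and collect the dividends, short the forward).
Profit at T = |F_mkt − F*| = |95.30 − 91.3914| = kr 3.91 per share

kr 3.91 per share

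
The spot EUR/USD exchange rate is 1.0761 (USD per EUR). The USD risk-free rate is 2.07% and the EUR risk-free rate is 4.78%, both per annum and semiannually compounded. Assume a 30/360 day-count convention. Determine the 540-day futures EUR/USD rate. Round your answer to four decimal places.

1.0339

By covered interest parity, F = S · (1+r_USD/2)^(2T) / (1+r_EUR/2)^(2T)
= 1.0761 × 1.031372 / 1.073427 = 1.0761 × 0.960822
F = 1.0339 USD per EUR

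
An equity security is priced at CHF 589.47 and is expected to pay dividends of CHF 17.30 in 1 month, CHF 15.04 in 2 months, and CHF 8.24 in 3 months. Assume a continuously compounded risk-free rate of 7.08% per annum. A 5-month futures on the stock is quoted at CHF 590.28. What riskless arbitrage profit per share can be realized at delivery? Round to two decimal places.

CHF 24.52 per share

PV(dividends) I = 17.30·e^(−0.0708·1/12) + 15.04·e^(−0.0708·2/12) + 8.24·e^(−0.0708·3/12) = 40.1572
Fair futures F* = (S − I)·e^(rT) = (589.47 − 40.1572)·e^0.029500 = 549.3128 × 1.029939 = 565.7587
Market CHF 590.28 > fair 565.7587: forward overpriced → cash-and-carry (borrow at r, buy the stock and collect the dividends, short the forward).
Profit at T = |F_mkt − F*| = |590.28 − 565.7587| = CHF 24.52 per share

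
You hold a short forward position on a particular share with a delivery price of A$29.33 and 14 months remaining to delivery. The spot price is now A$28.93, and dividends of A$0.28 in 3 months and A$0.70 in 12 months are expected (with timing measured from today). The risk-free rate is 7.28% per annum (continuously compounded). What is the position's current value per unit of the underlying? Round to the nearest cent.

PV(remaining dividends) I = 0.28·e^(−0.0728·3/12) + 0.70·e^(−0.0728·12/12) = 0.9258
Current forward F = (S − I)·e^(rT) = (28.93 − 0.9258)·e^(0.0728·14/12) = 28.0042 × 1.088644 = 30.4866
Value (long) = (F − K)·e^(−rT) = (30.4866 − 29.33) × 0.918574 = 1.0624
Short position value = −(long value) = -A$1.06

-A$1.06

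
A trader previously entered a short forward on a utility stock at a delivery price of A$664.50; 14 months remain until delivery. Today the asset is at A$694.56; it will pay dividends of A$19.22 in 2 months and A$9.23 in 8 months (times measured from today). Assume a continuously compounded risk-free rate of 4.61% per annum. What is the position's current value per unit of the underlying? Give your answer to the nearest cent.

-A$36.83

PV(remaining dividends) I = 19.22·e^(−0.0461·2/12) + 9.23·e^(−0.0461·8/12) = 28.0235
Current forward F = (S − I)·e^(rT) = (694.56 − 28.0235)·e^(0.0461·14/12) = 666.5365 × 1.055256 = 703.3666
Value (long) = (F − K)·e^(−rT) = (703.3666 − 664.50) × 0.947637 = 36.8314
Short position value = −(long value) = -A$36.83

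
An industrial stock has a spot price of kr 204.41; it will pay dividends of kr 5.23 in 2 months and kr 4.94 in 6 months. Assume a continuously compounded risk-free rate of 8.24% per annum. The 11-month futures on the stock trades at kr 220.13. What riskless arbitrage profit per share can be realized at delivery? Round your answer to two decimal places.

PV(dividends) I = 5.23·e^(−0.0824·2/12) + 4.94·e^(−0.0824·6/12) = 9.8993
Fair futures F* = (S − I)·e^(rT) = (204.41 − 9.8993)·e^0.075533 = 194.5107 × 1.078459 = 209.7718
Market kr 220.13 > fair 209.7718: forward overpriced → cash-and-carry (borrow at r, buy the stock and collect the dividends, short the forward).
Profit at T = |F_mkt − F*| = |220.13 − 209.7718| = kr 10.36 per share

kr 10.36 per share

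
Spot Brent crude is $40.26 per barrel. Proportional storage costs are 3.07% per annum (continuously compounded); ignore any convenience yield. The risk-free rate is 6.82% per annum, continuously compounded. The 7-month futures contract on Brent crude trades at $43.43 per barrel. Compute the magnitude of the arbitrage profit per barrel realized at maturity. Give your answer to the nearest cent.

$0.78 per barrel

Fair futures: F* = S·e^(carry·T), with carry = (r + u) = 0.0682 + 0.0307 = 0.0989
F* = 40.26 · e^(0.0989 × 7/12) = 40.26 · e^0.057692 = 40.26 × 1.059389 = $42.6510
Market $43.43 > fair $42.6510: forward overpriced → cash-and-carry (buy spot, short the forward).
At maturity, profit = |F_mkt − F*| = |43.43 − 42.6510| = $0.78 per barrel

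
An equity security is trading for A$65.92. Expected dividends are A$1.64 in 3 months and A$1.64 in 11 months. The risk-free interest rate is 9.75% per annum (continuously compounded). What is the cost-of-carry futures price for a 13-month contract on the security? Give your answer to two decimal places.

A$69.82

PV(dividends) I = 1.64·e^(−0.0975·3/12) + 1.64·e^(−0.0975·11/12)
I = 1.6005 + 1.4998 = 3.1003
F = (S − I)·e^(rT) = (65.92 − 3.1003) · e^(0.0975·13/12)
= 62.8197 · e^0.105625 = 62.8197 × 1.111405 = A$69.82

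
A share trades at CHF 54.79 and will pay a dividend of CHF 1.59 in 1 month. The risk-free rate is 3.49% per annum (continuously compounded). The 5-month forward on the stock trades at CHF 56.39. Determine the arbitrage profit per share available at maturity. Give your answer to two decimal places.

CHF 2.41 per share

PV(dividends) I = 1.59·e^(−0.0349·1/12) = 1.5854
Fair forward F* = (S − I)·e^(rT) = (54.79 − 1.5854)·e^0.014542 = 53.2046 × 1.014648 = 53.9839
Market CHF 56.39 > fair 53.9839: forward overpriced → cash-and-carry (borrow at r, buy the stock and collect the dividends, short the forward).
Profit at T = |F_mkt − F*| = |56.39 − 53.9839| = CHF 2.41 per share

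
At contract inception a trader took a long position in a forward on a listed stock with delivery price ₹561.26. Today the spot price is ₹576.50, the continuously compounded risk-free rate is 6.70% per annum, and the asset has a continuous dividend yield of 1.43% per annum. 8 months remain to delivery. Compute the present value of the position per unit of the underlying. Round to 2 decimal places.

₹34.29

Current fair forward for the remaining 8 months: F = S·e^((r − q)·T), (r − q) = 0.0670 − 0.0143 = 0.0527
F = 576.50 · e^(0.0527 × 8/12) = 576.50 × 1.035758 = 597.1145
Value of long forward = (F − K)·e^(−rT) = (597.1145 − 561.26) · e^(−0.0670·8/12)
= 35.8545 × 0.956316 = 34.29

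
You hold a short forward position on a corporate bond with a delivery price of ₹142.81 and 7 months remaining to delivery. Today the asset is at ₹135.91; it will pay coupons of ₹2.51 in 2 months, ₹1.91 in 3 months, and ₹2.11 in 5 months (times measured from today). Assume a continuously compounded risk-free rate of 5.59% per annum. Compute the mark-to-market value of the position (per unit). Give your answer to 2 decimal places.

PV(remaining coupons) I = 2.51·e^(−0.0559·2/12) + 1.91·e^(−0.0559·3/12) + 2.11·e^(−0.0559·5/12) = 6.4316
Current forward F = (S − I)·e^(rT) = (135.91 − 6.4316)·e^(0.0559·7/12) = 129.4784 × 1.033146 = 133.7701
Value (long) = (F − K)·e^(−rT) = (133.7701 − 142.81) × 0.967918 = -8.7499
Short position value = −(long value) = ₹8.75

₹8.75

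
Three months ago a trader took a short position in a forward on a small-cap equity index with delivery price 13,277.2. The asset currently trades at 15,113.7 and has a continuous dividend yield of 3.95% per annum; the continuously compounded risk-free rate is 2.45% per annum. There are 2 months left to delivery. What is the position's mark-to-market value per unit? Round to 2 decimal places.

Current fair forward for the remaining 2 months: F = S·e^((r − q)·T), (r − q) = 0.0245 − 0.0395 = -0.0150
F = 15113.7 · e^(-0.0150 × 2/12) = 15113.7 × 0.99750312 = 15075.9629
Value of long forward = (F − K)·e^(−rT) = (15075.9629 − 13277.2) · e^(−0.0245·2/12)
= 1798.7629 × 0.99592499 = 1791.43
Short position value = −(long value) = -1791.43

-1791.43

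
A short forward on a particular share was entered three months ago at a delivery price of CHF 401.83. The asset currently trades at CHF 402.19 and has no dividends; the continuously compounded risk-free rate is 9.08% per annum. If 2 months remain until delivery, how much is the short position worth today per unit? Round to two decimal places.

Current fair forward for the remaining 2 months: F = S·e^(r·T), r = 0.0908
F = 402.19 · e^(0.0908 × 2/12) = 402.19 × 1.015248 = 408.3226
Value of long forward = (F − K)·e^(−rT) = (408.3226 − 401.83) · e^(−0.0908·2/12)
= 6.4926 × 0.984981 = 6.40
Short position value = −(long value) = -CHF 6.40

-CHF 6.40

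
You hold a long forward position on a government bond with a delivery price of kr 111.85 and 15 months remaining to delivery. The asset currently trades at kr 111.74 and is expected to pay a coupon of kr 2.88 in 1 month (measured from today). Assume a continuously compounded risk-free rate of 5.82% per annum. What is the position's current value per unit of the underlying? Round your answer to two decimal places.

PV(remaining coupons) I = 2.88·e^(−0.0582·1/12) = 2.8661
Current forward F = (S − I)·e^(rT) = (111.74 − 2.8661)·e^(0.0582·15/12) = 108.8739 × 1.075462 = 117.0897
Value (long) = (F − K)·e^(−rT) = (117.0897 − 111.85) × 0.929833 = 4.8720
Value = kr 4.87

kr 4.87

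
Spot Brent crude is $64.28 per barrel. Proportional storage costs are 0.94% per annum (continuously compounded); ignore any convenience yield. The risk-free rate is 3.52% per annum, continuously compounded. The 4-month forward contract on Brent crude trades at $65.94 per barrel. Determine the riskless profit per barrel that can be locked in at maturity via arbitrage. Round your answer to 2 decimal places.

$0.70 per barrel

Fair forward: F* = S·e^(carry·T), with carry = (r + u) = 0.0352 + 0.0094 = 0.0446
F* = 64.28 · e^(0.0446 × 4/12) = 64.28 · e^0.014867 = 64.28 × 1.014978 = $65.2428
Market $65.94 > fair $65.2428: forward overpriced → cash-and-carry (buy spot, short the forward).
At maturity, profit = |F_mkt − F*| = |65.94 − 65.2428| = $0.70 per barrel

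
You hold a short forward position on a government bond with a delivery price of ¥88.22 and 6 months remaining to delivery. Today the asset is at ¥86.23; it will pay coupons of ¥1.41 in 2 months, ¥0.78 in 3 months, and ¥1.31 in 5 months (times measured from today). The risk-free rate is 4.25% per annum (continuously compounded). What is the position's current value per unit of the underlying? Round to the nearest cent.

¥3.59

PV(remaining coupons) I = 1.41·e^(−0.0425·2/12) + 0.78·e^(−0.0425·3/12) + 1.31·e^(−0.0425·5/12) = 3.4588
Current forward F = (S − I)·e^(rT) = (86.23 − 3.4588)·e^(0.0425·6/12) = 82.7712 × 1.021477 = 84.5489
Value (long) = (F − K)·e^(−rT) = (84.5489 − 88.22) × 0.978974 = -3.5939
Short position value = −(long value) = ¥3.59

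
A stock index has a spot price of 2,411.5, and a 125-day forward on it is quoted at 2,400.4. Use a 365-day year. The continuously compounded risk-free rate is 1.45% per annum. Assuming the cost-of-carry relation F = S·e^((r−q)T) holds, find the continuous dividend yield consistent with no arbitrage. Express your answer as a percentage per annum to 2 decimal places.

2.80%

From F = S·e^((r−q)T): (r − q) = ln(F/S)/T
ln(2400.4/2411.5) = ln(0.995397) = -0.004614
(r − q) = -0.004614 / (125/365) = -0.013473
q = r − ln(F/S)/T = 0.0145 + 0.013473 = 0.027973
q = 2.80%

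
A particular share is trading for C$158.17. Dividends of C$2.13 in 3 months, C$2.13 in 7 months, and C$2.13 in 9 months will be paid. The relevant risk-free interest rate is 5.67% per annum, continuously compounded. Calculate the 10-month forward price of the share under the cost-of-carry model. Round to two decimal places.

PV(dividends) I = 2.13·e^(−0.0567·3/12) + 2.13·e^(−0.0567·7/12) + 2.13·e^(−0.0567·9/12)
I = 2.1000 + 2.0607 + 2.0413 = 6.2020
F = (S − I)·e^(rT) = (158.17 − 6.2020) · e^(0.0567·10/12)
= 151.9680 · e^0.047250 = 151.9680 × 1.048384 = C$159.32

C$159.32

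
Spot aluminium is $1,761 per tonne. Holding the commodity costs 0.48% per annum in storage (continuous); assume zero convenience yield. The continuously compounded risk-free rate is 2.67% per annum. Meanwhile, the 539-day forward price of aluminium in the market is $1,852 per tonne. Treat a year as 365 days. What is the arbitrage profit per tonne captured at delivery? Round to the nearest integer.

Fair forward: F* = S·e^(carry·T), with carry = (r + u) = 0.0267 + 0.0048 = 0.0315
F* = 1761 · e^(0.0315 × 539/365) = 1761 · e^0.046516 = 1761 × 1.047615 = $1844.8500
Market $1852 > fair $1844.8500: forward overpriced → cash-and-carry (buy spot, short the forward).
At maturity, profit = |F_mkt − F*| = |1852 − 1844.8500| = $7 per tonne

$7 per tonne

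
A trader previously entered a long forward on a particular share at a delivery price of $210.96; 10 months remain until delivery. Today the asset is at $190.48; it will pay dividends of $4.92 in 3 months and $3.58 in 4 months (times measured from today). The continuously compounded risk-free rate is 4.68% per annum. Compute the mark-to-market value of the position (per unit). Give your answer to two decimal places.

-$20.80

PV(remaining dividends) I = 4.92·e^(−0.0468·3/12) + 3.58·e^(−0.0468·4/12) = 8.3874
Current forward F = (S − I)·e^(rT) = (190.48 − 8.3874)·e^(0.0468·10/12) = 182.0926 × 1.039770 = 189.3344
Value (long) = (F − K)·e^(−rT) = (189.3344 − 210.96) × 0.961751 = -20.7984
Value = -$20.80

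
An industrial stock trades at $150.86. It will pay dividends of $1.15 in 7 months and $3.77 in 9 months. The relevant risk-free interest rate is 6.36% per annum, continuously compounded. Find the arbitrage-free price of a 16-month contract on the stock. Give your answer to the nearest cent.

PV(dividends) I = 1.15·e^(−0.0636·7/12) + 3.77·e^(−0.0636·9/12)
I = 1.1081 + 3.5944 = 4.7025
F = (S − I)·e^(rT) = (150.86 − 4.7025) · e^(0.0636·16/12)
= 146.1575 · e^0.084800 = 146.1575 × 1.088499 = $159.09

$159.09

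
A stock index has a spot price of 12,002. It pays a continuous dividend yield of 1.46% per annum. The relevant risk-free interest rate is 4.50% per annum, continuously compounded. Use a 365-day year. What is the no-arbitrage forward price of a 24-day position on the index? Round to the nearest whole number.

F = S·e^((r − q)T) = 12002 · e^((0.0450 − 0.0146) × 24/365)
= 12002 · e^0.001999 = 12002 × 1.002001
F = 12,026

12,026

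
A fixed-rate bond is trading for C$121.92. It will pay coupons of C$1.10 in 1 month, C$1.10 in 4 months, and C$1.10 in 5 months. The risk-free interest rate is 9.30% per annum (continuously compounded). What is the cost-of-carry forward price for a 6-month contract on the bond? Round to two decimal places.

C$124.35

PV(coupons) I = 1.10·e^(−0.0930·1/12) + 1.10·e^(−0.0930·4/12) + 1.10·e^(−0.0930·5/12)
I = 1.0915 + 1.0664 + 1.0582 = 3.2161
F = (S − I)·e^(rT) = (121.92 − 3.2161) · e^(0.0930·6/12)
= 118.7039 · e^0.046500 = 118.7039 × 1.047598 = C$124.35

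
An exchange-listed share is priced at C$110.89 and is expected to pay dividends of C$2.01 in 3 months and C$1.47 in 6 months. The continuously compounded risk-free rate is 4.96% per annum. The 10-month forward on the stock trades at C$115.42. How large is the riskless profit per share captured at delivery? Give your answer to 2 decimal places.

PV(dividends) I = 2.01·e^(−0.0496·3/12) + 1.47·e^(−0.0496·6/12) = 3.4192
Fair forward F* = (S − I)·e^(rT) = (110.89 − 3.4192)·e^0.041333 = 107.4708 × 1.042199 = 112.0060
Market C$115.42 > fair 112.0060: forward overpriced → cash-and-carry (borrow at r, buy the stock and collect the dividends, short the forward).
Profit at T = |F_mkt − F*| = |115.42 − 112.0060| = C$3.41 per share

C$3.41 per share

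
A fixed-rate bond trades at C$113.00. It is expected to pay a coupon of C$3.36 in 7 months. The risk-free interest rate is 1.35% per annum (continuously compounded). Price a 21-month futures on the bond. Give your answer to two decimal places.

PV(coupons) I = 3.36·e^(−0.0135·7/12)
I = 3.3336
F = (S − I)·e^(rT) = (113.00 − 3.3336) · e^(0.0135·21/12)
= 109.6664 · e^0.023625 = 109.6664 × 1.023906 = C$112.29

C$112.29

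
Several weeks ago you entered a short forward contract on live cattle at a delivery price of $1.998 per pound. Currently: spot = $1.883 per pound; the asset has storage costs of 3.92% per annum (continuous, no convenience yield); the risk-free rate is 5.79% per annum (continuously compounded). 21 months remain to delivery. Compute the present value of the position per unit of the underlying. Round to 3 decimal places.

Current fair forward for the remaining 21 months: F = S·e^((r + u)·T), (r + u) = 0.0579 + 0.0392 = 0.0971
F = 1.883 · e^(0.0971 × 21/12) = 1.883 × 1.185216 = 2.2318
Value of long forward = (F − K)·e^(−rT) = (2.2318 − 1.998) · e^(−0.0579·21/12)
= 0.2338 × 0.903639 = 0.211
Short position value = −(long value) = -$0.211

-$0.211 per pound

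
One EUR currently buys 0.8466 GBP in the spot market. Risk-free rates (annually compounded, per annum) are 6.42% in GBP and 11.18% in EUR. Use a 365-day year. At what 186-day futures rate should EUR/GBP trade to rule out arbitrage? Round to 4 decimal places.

0.8279

By covered interest parity, F = S · (1+r_GBP)^T / (1+r_EUR)^T
= 0.8466 × 1.032216 / 1.055491 = 0.8466 × 0.977949
F = 0.8279 GBP per EUR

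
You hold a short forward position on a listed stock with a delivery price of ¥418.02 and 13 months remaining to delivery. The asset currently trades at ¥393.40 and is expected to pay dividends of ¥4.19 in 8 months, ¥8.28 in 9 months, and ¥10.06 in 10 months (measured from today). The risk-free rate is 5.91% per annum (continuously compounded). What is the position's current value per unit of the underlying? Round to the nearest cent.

PV(remaining dividends) I = 4.19·e^(−0.0591·8/12) + 8.28·e^(−0.0591·9/12) + 10.06·e^(−0.0591·10/12) = 21.5257
Current forward F = (S − I)·e^(rT) = (393.40 − 21.5257)·e^(0.0591·13/12) = 371.8743 × 1.066119 = 396.4623
Value (long) = (F − K)·e^(−rT) = (396.4623 − 418.02) × 0.937982 = -20.2207
Short position value = −(long value) = ¥20.22

¥20.22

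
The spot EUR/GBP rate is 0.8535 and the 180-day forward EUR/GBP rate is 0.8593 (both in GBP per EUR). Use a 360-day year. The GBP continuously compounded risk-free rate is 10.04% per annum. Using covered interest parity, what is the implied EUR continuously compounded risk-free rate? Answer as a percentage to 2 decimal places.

8.69%

F = S·e^((r_GBP − r_EUR)T) ⇒ r_EUR = r_GBP − ln(F/S)/T
ln(0.8593/0.8535) = 0.006773; /(180/360) = 0.013546
r_EUR = 0.1004 − 0.013546 = 0.086854
r_EUR = 8.69%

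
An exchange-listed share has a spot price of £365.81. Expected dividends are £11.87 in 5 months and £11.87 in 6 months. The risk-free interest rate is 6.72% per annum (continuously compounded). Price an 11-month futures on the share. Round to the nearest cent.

PV(dividends) I = 11.87·e^(−0.0672·5/12) + 11.87·e^(−0.0672·6/12)
I = 11.5422 + 11.4778 = 23.0200
F = (S − I)·e^(rT) = (365.81 − 23.0200) · e^(0.0672·11/12)
= 342.7900 · e^0.061600 = 342.7900 × 1.063537 = £364.57

£364.57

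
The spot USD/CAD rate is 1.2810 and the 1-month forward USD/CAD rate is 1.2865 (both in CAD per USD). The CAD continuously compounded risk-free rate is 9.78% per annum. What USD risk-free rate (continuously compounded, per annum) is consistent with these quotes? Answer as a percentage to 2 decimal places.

F = S·e^((r_CAD − r_USD)T) ⇒ r_USD = r_CAD − ln(F/S)/T
ln(1.2865/1.2810) = 0.004284; /(1/12) = 0.051408
r_USD = 0.0978 − 0.051408 = 0.046392
r_USD = 4.64%

4.64%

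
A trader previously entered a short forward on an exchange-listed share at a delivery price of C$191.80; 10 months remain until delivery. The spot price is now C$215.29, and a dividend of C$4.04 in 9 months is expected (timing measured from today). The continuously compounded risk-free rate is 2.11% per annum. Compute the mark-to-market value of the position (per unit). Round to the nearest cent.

-C$22.86

PV(remaining dividends) I = 4.04·e^(−0.0211·9/12) = 3.9766
Current forward F = (S − I)·e^(rT) = (215.29 − 3.9766)·e^(0.0211·10/12) = 211.3134 × 1.017739 = 215.0619
Value (long) = (F − K)·e^(−rT) = (215.0619 − 191.80) × 0.982570 = 22.8564
Short position value = −(long value) = -C$22.86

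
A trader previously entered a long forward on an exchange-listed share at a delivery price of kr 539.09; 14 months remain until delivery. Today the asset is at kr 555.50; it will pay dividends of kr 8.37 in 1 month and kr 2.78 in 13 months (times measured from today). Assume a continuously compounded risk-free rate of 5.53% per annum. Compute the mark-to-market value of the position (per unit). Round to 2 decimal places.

kr 39.14

PV(remaining dividends) I = 8.37·e^(−0.0553·1/12) + 2.78·e^(−0.0553·13/12) = 10.9499
Current forward F = (S − I)·e^(rT) = (555.50 − 10.9499)·e^(0.0553·14/12) = 544.5501 × 1.066643 = 580.8406
Value (long) = (F − K)·e^(−rT) = (580.8406 − 539.09) × 0.937520 = 39.1420
Value = kr 39.14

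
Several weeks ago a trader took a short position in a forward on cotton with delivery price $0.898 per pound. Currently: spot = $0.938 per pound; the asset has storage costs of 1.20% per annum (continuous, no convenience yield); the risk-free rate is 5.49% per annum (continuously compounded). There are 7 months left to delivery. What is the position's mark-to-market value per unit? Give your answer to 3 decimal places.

-$0.075 per pound

Current fair forward for the remaining 7 months: F = S·e^((r + u)·T), (r + u) = 0.0549 + 0.0120 = 0.0669
F = 0.938 · e^(0.0669 × 7/12) = 0.938 × 1.039796 = 0.9753
Value of long forward = (F − K)·e^(−rT) = (0.9753 − 0.898) · e^(−0.0549·7/12)
= 0.0773 × 0.968482 = 0.075
Short position value = −(long value) = -$0.075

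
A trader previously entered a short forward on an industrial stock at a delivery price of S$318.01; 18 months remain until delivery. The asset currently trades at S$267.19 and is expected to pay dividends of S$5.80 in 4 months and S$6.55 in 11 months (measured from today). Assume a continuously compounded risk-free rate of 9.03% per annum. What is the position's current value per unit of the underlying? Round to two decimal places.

S$22.19

PV(remaining dividends) I = 5.80·e^(−0.0903·4/12) + 6.55·e^(−0.0903·11/12) = 11.6577
Current forward F = (S − I)·e^(rT) = (267.19 − 11.6577)·e^(0.0903·18/12) = 255.5323 × 1.145052 = 292.5978
Value (long) = (F − K)·e^(−rT) = (292.5978 − 318.01) × 0.873323 = -22.1931
Short position value = −(long value) = S$22.19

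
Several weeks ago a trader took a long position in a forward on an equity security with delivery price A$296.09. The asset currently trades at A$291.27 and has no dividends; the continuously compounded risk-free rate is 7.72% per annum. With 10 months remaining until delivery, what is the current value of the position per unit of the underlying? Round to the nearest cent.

Current fair forward for the remaining 10 months: F = S·e^(r·T), r = 0.0772
F = 291.27 · e^(0.0772 × 10/12) = 291.27 × 1.066448 = 310.6243
Value of long forward = (F − K)·e^(−rT) = (310.6243 − 296.09) · e^(−0.0772·10/12)
= 14.5343 × 0.937692 = 13.63

A$13.63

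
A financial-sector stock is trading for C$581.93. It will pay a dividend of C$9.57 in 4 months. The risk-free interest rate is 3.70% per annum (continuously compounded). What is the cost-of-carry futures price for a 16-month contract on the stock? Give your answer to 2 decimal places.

PV(dividends) I = 9.57·e^(−0.0370·4/12)
I = 9.4527
F = (S − I)·e^(rT) = (581.93 − 9.4527) · e^(0.0370·16/12)
= 572.4773 · e^0.049333 = 572.4773 × 1.050570 = C$601.43

C$601.43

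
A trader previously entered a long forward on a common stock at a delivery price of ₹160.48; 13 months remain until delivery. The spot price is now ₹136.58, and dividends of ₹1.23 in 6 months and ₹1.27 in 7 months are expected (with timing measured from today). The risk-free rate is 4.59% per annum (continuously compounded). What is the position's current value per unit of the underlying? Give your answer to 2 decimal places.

-₹18.55

PV(remaining dividends) I = 1.23·e^(−0.0459·6/12) + 1.27·e^(−0.0459·7/12) = 2.4385
Current forward F = (S − I)·e^(rT) = (136.58 − 2.4385)·e^(0.0459·13/12) = 134.1415 × 1.050982 = 140.9803
Value (long) = (F − K)·e^(−rT) = (140.9803 − 160.48) × 0.951491 = -18.5538
Value = -₹18.55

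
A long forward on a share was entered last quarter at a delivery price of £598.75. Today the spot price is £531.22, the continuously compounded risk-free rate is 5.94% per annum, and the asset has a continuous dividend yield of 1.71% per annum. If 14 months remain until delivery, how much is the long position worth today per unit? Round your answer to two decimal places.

Current fair forward for the remaining 14 months: F = S·e^((r − q)·T), (r − q) = 0.0594 − 0.0171 = 0.0423
F = 531.22 · e^(0.0423 × 14/12) = 531.22 × 1.050588 = 558.0934
Value of long forward = (F − K)·e^(−rT) = (558.0934 − 598.75) · e^(−0.0594·14/12)
= -40.6566 × 0.933047 = -37.93

-£37.93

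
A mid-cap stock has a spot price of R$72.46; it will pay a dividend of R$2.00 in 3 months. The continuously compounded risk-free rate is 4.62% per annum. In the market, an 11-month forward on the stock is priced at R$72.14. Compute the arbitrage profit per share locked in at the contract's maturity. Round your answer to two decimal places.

R$1.39 per share

PV(dividends) I = 2.00·e^(−0.0462·3/12) = 1.9770
Fair forward F* = (S − I)·e^(rT) = (72.46 − 1.9770)·e^0.042350 = 70.4830 × 1.043260 = 73.5321
Market R$72.14 < fair 73.5321: forward underpriced → reverse cash-and-carry (short the stock, invest proceeds at r, pay the dividends, go long the forward).
Profit at T = |F_mkt − F*| = |72.14 − 73.5321| = R$1.39 per share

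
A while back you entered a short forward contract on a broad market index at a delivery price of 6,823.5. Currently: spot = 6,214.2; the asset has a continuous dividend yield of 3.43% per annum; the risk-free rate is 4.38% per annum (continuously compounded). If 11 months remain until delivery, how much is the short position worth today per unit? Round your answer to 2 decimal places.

Current fair forward for the remaining 11 months: F = S·e^((r − q)·T), (r − q) = 0.0438 − 0.0343 = 0.0095
F = 6214.2 · e^(0.0095 × 11/12) = 6214.2 × 1.00874636 = 6268.5516
Value of long forward = (F − K)·e^(−rT) = (6268.5516 − 6823.5) · e^(−0.0438·11/12)
= -554.9484 × 0.96064533 = -533.11
Short position value = −(long value) = 533.11

533.11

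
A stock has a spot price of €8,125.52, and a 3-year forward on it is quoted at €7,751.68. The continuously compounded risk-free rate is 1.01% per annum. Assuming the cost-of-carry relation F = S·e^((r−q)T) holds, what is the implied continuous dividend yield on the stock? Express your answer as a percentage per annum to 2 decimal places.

2.58%

From F = S·e^((r−q)T): (r − q) = ln(F/S)/T
ln(7751.68/8125.52) = ln(0.953992) = -0.047100
(r − q) = -0.047100 / (3) = -0.015700
q = r − ln(F/S)/T = 0.0101 + 0.015700 = 0.025800
q = 2.58%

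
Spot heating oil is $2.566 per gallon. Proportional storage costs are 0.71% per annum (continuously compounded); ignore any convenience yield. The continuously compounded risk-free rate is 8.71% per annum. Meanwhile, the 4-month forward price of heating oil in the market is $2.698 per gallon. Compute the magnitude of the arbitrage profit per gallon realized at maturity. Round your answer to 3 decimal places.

Fair forward: F* = S·e^(carry·T), with carry = (r + u) = 0.0871 + 0.0071 = 0.0942
F* = 2.566 · e^(0.0942 × 4/12) = 2.566 · e^0.031400 = 2.566 × 1.031898 = $2.6479
Market $2.698 > fair $2.6479: forward overpriced → cash-and-carry (buy spot, short the forward).
At maturity, profit = |F_mkt − F*| = |2.698 − 2.6479| = $0.050 per gallon

$0.050 per gallon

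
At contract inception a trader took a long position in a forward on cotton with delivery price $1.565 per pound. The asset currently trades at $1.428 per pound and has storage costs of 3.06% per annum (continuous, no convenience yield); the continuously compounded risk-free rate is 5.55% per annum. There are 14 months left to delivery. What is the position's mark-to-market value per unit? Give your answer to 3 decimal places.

Current fair forward for the remaining 14 months: F = S·e^((r + u)·T), (r + u) = 0.0555 + 0.0306 = 0.0861
F = 1.428 · e^(0.0861 × 14/12) = 1.428 × 1.105668 = 1.5789
Value of long forward = (F − K)·e^(−rT) = (1.5789 − 1.565) · e^(−0.0555·14/12)
= 0.0139 × 0.937302 = 0.013

$0.013 per pound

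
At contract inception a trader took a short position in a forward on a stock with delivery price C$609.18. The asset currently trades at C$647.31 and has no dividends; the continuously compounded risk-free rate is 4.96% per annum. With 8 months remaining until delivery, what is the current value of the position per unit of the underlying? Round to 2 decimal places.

Current fair forward for the remaining 8 months: F = S·e^(r·T), r = 0.0496
F = 647.31 · e^(0.0496 × 8/12) = 647.31 × 1.033619 = 669.0719
Value of long forward = (F − K)·e^(−rT) = (669.0719 − 609.18) · e^(−0.0496·8/12)
= 59.8919 × 0.967474 = 57.94
Short position value = −(long value) = -C$57.94

-C$57.94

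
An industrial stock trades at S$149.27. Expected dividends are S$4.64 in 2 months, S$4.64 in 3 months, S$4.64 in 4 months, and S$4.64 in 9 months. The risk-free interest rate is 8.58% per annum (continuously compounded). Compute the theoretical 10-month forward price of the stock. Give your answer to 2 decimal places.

PV(dividends) I = 4.64·e^(−0.0858·2/12) + 4.64·e^(−0.0858·3/12) + 4.64·e^(−0.0858·4/12) + 4.64·e^(−0.0858·9/12)
I = 4.5741 + 4.5415 + 4.5092 + 4.3508 = 17.9756
F = (S − I)·e^(rT) = (149.27 − 17.9756) · e^(0.0858·10/12)
= 131.2944 · e^0.071500 = 131.2944 × 1.074118 = S$141.03

S$141.03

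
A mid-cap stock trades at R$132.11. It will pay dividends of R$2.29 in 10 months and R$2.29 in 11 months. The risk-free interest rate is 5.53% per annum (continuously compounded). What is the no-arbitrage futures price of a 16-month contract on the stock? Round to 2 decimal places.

R$137.52

PV(dividends) I = 2.29·e^(−0.0553·10/12) + 2.29·e^(−0.0553·11/12)
I = 2.1869 + 2.1768 = 4.3637
F = (S − I)·e^(rT) = (132.11 − 4.3637) · e^(0.0553·16/12)
= 127.7463 · e^0.073733 = 127.7463 × 1.076519 = R$137.52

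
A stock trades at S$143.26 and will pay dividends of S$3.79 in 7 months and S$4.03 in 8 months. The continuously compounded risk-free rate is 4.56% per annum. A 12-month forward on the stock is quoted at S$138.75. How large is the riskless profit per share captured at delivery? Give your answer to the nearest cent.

PV(dividends) I = 3.79·e^(−0.0456·7/12) + 4.03·e^(−0.0456·8/12) = 7.5998
Fair forward F* = (S − I)·e^(rT) = (143.26 − 7.5998)·e^0.045600 = 135.6602 × 1.046656 = 141.9896
Market S$138.75 < fair 141.9896: forward underpriced → reverse cash-and-carry (short the stock, invest proceeds at r, pay the dividends, go long the forward).
Profit at T = |F_mkt − F*| = |138.75 − 141.9896| = S$3.24 per share

S$3.24 per share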